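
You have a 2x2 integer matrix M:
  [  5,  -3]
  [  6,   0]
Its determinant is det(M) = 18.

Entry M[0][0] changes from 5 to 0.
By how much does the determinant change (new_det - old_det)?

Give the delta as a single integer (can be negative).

Cofactor C_00 = 0
Entry delta = 0 - 5 = -5
Det delta = entry_delta * cofactor = -5 * 0 = 0

Answer: 0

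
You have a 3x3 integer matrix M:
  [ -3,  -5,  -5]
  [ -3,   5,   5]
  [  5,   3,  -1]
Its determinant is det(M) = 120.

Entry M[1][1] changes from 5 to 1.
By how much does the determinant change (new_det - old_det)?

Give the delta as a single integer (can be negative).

Answer: -112

Derivation:
Cofactor C_11 = 28
Entry delta = 1 - 5 = -4
Det delta = entry_delta * cofactor = -4 * 28 = -112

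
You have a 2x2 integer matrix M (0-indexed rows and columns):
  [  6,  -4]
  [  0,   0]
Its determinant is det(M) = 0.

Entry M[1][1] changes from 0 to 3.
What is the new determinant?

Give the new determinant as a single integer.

det is linear in row 1: changing M[1][1] by delta changes det by delta * cofactor(1,1).
Cofactor C_11 = (-1)^(1+1) * minor(1,1) = 6
Entry delta = 3 - 0 = 3
Det delta = 3 * 6 = 18
New det = 0 + 18 = 18

Answer: 18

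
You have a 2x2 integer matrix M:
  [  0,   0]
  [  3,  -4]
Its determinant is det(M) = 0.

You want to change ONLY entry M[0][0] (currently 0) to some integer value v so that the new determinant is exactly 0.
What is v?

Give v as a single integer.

Answer: 0

Derivation:
det is linear in entry M[0][0]: det = old_det + (v - 0) * C_00
Cofactor C_00 = -4
Want det = 0: 0 + (v - 0) * -4 = 0
  (v - 0) = 0 / -4 = 0
  v = 0 + (0) = 0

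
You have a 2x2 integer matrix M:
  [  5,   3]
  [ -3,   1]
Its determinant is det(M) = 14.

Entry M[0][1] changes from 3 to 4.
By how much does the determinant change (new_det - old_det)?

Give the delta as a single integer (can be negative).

Cofactor C_01 = 3
Entry delta = 4 - 3 = 1
Det delta = entry_delta * cofactor = 1 * 3 = 3

Answer: 3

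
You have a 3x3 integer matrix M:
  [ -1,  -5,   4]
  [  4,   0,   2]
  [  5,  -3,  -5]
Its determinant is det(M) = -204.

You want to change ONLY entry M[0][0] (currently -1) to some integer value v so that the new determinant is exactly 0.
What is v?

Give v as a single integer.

det is linear in entry M[0][0]: det = old_det + (v - -1) * C_00
Cofactor C_00 = 6
Want det = 0: -204 + (v - -1) * 6 = 0
  (v - -1) = 204 / 6 = 34
  v = -1 + (34) = 33

Answer: 33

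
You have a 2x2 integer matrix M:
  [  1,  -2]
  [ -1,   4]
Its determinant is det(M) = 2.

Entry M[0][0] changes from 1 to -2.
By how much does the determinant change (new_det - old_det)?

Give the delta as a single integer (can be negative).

Answer: -12

Derivation:
Cofactor C_00 = 4
Entry delta = -2 - 1 = -3
Det delta = entry_delta * cofactor = -3 * 4 = -12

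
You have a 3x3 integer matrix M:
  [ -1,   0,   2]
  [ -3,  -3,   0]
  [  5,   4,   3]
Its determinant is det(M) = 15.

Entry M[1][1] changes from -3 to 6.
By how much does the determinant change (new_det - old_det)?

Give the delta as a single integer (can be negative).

Cofactor C_11 = -13
Entry delta = 6 - -3 = 9
Det delta = entry_delta * cofactor = 9 * -13 = -117

Answer: -117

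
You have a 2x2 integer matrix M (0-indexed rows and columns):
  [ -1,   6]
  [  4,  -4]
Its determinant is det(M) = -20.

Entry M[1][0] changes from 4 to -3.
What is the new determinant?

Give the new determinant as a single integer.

det is linear in row 1: changing M[1][0] by delta changes det by delta * cofactor(1,0).
Cofactor C_10 = (-1)^(1+0) * minor(1,0) = -6
Entry delta = -3 - 4 = -7
Det delta = -7 * -6 = 42
New det = -20 + 42 = 22

Answer: 22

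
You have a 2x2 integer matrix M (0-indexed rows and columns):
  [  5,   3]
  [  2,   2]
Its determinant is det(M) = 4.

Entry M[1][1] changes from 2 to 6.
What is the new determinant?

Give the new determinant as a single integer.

Answer: 24

Derivation:
det is linear in row 1: changing M[1][1] by delta changes det by delta * cofactor(1,1).
Cofactor C_11 = (-1)^(1+1) * minor(1,1) = 5
Entry delta = 6 - 2 = 4
Det delta = 4 * 5 = 20
New det = 4 + 20 = 24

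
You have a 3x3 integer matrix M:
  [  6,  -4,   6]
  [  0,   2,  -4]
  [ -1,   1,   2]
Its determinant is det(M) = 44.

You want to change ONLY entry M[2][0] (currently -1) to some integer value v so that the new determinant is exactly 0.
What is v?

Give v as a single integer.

Answer: -12

Derivation:
det is linear in entry M[2][0]: det = old_det + (v - -1) * C_20
Cofactor C_20 = 4
Want det = 0: 44 + (v - -1) * 4 = 0
  (v - -1) = -44 / 4 = -11
  v = -1 + (-11) = -12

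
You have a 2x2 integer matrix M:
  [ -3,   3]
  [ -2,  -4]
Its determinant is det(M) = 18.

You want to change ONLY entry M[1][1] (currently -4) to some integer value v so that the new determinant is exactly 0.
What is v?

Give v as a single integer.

Answer: 2

Derivation:
det is linear in entry M[1][1]: det = old_det + (v - -4) * C_11
Cofactor C_11 = -3
Want det = 0: 18 + (v - -4) * -3 = 0
  (v - -4) = -18 / -3 = 6
  v = -4 + (6) = 2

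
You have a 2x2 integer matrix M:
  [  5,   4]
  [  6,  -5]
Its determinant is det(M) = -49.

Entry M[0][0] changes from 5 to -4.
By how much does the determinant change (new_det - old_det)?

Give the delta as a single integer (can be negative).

Answer: 45

Derivation:
Cofactor C_00 = -5
Entry delta = -4 - 5 = -9
Det delta = entry_delta * cofactor = -9 * -5 = 45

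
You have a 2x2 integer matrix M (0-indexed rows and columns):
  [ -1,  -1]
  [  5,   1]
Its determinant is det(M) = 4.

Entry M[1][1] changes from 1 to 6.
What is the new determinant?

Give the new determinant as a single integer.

det is linear in row 1: changing M[1][1] by delta changes det by delta * cofactor(1,1).
Cofactor C_11 = (-1)^(1+1) * minor(1,1) = -1
Entry delta = 6 - 1 = 5
Det delta = 5 * -1 = -5
New det = 4 + -5 = -1

Answer: -1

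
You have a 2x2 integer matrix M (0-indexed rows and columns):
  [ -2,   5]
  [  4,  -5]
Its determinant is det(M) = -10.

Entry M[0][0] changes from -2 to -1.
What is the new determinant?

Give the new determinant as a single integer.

det is linear in row 0: changing M[0][0] by delta changes det by delta * cofactor(0,0).
Cofactor C_00 = (-1)^(0+0) * minor(0,0) = -5
Entry delta = -1 - -2 = 1
Det delta = 1 * -5 = -5
New det = -10 + -5 = -15

Answer: -15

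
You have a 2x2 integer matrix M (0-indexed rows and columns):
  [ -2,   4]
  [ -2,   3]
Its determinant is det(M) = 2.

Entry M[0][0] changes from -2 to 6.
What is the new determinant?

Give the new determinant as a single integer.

Answer: 26

Derivation:
det is linear in row 0: changing M[0][0] by delta changes det by delta * cofactor(0,0).
Cofactor C_00 = (-1)^(0+0) * minor(0,0) = 3
Entry delta = 6 - -2 = 8
Det delta = 8 * 3 = 24
New det = 2 + 24 = 26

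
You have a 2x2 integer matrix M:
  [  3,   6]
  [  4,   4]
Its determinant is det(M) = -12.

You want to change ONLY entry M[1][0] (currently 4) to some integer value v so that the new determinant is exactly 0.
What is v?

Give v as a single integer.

det is linear in entry M[1][0]: det = old_det + (v - 4) * C_10
Cofactor C_10 = -6
Want det = 0: -12 + (v - 4) * -6 = 0
  (v - 4) = 12 / -6 = -2
  v = 4 + (-2) = 2

Answer: 2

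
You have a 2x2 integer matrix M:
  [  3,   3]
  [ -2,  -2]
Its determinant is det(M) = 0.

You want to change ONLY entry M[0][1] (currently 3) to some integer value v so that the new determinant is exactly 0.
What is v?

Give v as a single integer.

Answer: 3

Derivation:
det is linear in entry M[0][1]: det = old_det + (v - 3) * C_01
Cofactor C_01 = 2
Want det = 0: 0 + (v - 3) * 2 = 0
  (v - 3) = 0 / 2 = 0
  v = 3 + (0) = 3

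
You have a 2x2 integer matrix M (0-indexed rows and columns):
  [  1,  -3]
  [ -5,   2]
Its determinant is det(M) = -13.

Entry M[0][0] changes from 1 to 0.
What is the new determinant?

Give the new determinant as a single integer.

det is linear in row 0: changing M[0][0] by delta changes det by delta * cofactor(0,0).
Cofactor C_00 = (-1)^(0+0) * minor(0,0) = 2
Entry delta = 0 - 1 = -1
Det delta = -1 * 2 = -2
New det = -13 + -2 = -15

Answer: -15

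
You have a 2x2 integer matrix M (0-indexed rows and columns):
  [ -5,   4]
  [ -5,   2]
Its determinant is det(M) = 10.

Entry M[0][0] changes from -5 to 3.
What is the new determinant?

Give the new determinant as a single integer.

det is linear in row 0: changing M[0][0] by delta changes det by delta * cofactor(0,0).
Cofactor C_00 = (-1)^(0+0) * minor(0,0) = 2
Entry delta = 3 - -5 = 8
Det delta = 8 * 2 = 16
New det = 10 + 16 = 26

Answer: 26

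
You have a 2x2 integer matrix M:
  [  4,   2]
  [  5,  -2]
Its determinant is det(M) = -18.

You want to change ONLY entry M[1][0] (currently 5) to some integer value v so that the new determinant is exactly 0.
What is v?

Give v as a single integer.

det is linear in entry M[1][0]: det = old_det + (v - 5) * C_10
Cofactor C_10 = -2
Want det = 0: -18 + (v - 5) * -2 = 0
  (v - 5) = 18 / -2 = -9
  v = 5 + (-9) = -4

Answer: -4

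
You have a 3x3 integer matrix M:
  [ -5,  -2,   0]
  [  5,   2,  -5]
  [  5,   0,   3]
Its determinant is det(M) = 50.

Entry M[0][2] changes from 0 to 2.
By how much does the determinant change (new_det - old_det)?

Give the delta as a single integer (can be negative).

Cofactor C_02 = -10
Entry delta = 2 - 0 = 2
Det delta = entry_delta * cofactor = 2 * -10 = -20

Answer: -20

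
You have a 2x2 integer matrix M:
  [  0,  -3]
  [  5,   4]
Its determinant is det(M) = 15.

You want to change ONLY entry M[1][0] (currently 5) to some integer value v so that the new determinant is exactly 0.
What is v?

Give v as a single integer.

det is linear in entry M[1][0]: det = old_det + (v - 5) * C_10
Cofactor C_10 = 3
Want det = 0: 15 + (v - 5) * 3 = 0
  (v - 5) = -15 / 3 = -5
  v = 5 + (-5) = 0

Answer: 0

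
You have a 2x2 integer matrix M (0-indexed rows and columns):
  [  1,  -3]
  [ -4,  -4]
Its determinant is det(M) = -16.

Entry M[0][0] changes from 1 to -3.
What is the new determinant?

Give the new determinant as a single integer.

Answer: 0

Derivation:
det is linear in row 0: changing M[0][0] by delta changes det by delta * cofactor(0,0).
Cofactor C_00 = (-1)^(0+0) * minor(0,0) = -4
Entry delta = -3 - 1 = -4
Det delta = -4 * -4 = 16
New det = -16 + 16 = 0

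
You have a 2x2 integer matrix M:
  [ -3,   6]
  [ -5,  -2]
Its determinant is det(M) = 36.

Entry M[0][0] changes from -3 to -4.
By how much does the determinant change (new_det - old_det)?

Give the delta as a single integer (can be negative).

Cofactor C_00 = -2
Entry delta = -4 - -3 = -1
Det delta = entry_delta * cofactor = -1 * -2 = 2

Answer: 2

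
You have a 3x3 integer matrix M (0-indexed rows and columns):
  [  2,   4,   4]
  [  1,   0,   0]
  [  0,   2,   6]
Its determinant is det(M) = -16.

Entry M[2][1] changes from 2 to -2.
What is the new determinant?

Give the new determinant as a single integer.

det is linear in row 2: changing M[2][1] by delta changes det by delta * cofactor(2,1).
Cofactor C_21 = (-1)^(2+1) * minor(2,1) = 4
Entry delta = -2 - 2 = -4
Det delta = -4 * 4 = -16
New det = -16 + -16 = -32

Answer: -32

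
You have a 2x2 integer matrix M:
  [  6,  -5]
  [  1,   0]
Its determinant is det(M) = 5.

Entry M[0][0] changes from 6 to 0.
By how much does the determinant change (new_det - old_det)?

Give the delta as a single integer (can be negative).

Cofactor C_00 = 0
Entry delta = 0 - 6 = -6
Det delta = entry_delta * cofactor = -6 * 0 = 0

Answer: 0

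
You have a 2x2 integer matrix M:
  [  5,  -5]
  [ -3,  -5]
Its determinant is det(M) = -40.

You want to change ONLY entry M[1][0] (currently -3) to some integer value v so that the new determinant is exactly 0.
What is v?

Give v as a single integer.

det is linear in entry M[1][0]: det = old_det + (v - -3) * C_10
Cofactor C_10 = 5
Want det = 0: -40 + (v - -3) * 5 = 0
  (v - -3) = 40 / 5 = 8
  v = -3 + (8) = 5

Answer: 5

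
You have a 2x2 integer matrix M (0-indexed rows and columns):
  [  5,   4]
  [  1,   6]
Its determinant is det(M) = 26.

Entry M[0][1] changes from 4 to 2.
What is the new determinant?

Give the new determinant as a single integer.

det is linear in row 0: changing M[0][1] by delta changes det by delta * cofactor(0,1).
Cofactor C_01 = (-1)^(0+1) * minor(0,1) = -1
Entry delta = 2 - 4 = -2
Det delta = -2 * -1 = 2
New det = 26 + 2 = 28

Answer: 28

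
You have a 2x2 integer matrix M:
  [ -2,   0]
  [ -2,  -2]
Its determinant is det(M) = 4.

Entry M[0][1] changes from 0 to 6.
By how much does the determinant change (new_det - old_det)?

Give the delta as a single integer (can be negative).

Cofactor C_01 = 2
Entry delta = 6 - 0 = 6
Det delta = entry_delta * cofactor = 6 * 2 = 12

Answer: 12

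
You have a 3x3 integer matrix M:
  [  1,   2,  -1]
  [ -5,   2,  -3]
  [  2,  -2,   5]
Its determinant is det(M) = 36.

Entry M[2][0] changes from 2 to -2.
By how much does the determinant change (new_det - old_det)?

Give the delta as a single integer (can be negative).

Cofactor C_20 = -4
Entry delta = -2 - 2 = -4
Det delta = entry_delta * cofactor = -4 * -4 = 16

Answer: 16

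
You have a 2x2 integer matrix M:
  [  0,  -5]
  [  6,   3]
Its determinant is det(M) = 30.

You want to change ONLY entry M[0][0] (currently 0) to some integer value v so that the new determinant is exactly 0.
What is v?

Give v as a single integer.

det is linear in entry M[0][0]: det = old_det + (v - 0) * C_00
Cofactor C_00 = 3
Want det = 0: 30 + (v - 0) * 3 = 0
  (v - 0) = -30 / 3 = -10
  v = 0 + (-10) = -10

Answer: -10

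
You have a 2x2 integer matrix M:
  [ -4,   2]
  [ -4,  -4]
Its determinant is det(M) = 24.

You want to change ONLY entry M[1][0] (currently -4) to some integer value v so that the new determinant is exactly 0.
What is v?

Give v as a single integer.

det is linear in entry M[1][0]: det = old_det + (v - -4) * C_10
Cofactor C_10 = -2
Want det = 0: 24 + (v - -4) * -2 = 0
  (v - -4) = -24 / -2 = 12
  v = -4 + (12) = 8

Answer: 8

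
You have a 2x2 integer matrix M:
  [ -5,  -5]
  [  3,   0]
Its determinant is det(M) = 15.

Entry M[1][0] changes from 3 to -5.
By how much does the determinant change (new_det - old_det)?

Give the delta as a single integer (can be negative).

Answer: -40

Derivation:
Cofactor C_10 = 5
Entry delta = -5 - 3 = -8
Det delta = entry_delta * cofactor = -8 * 5 = -40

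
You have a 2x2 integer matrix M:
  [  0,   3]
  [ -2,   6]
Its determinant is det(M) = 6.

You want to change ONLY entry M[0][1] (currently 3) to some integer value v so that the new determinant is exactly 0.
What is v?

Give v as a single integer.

Answer: 0

Derivation:
det is linear in entry M[0][1]: det = old_det + (v - 3) * C_01
Cofactor C_01 = 2
Want det = 0: 6 + (v - 3) * 2 = 0
  (v - 3) = -6 / 2 = -3
  v = 3 + (-3) = 0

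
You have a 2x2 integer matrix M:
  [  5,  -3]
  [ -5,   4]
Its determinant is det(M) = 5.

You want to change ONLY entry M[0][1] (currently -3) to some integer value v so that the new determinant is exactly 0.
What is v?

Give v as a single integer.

det is linear in entry M[0][1]: det = old_det + (v - -3) * C_01
Cofactor C_01 = 5
Want det = 0: 5 + (v - -3) * 5 = 0
  (v - -3) = -5 / 5 = -1
  v = -3 + (-1) = -4

Answer: -4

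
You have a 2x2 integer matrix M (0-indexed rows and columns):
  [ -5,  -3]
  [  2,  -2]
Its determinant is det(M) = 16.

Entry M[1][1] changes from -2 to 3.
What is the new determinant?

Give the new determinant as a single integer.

Answer: -9

Derivation:
det is linear in row 1: changing M[1][1] by delta changes det by delta * cofactor(1,1).
Cofactor C_11 = (-1)^(1+1) * minor(1,1) = -5
Entry delta = 3 - -2 = 5
Det delta = 5 * -5 = -25
New det = 16 + -25 = -9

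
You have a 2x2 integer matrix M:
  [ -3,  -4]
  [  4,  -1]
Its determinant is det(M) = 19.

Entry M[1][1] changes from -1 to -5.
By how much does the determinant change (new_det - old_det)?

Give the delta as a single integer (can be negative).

Answer: 12

Derivation:
Cofactor C_11 = -3
Entry delta = -5 - -1 = -4
Det delta = entry_delta * cofactor = -4 * -3 = 12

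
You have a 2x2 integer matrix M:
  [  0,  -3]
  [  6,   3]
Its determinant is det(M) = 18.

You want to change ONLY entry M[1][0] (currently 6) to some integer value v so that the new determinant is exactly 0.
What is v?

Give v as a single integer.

Answer: 0

Derivation:
det is linear in entry M[1][0]: det = old_det + (v - 6) * C_10
Cofactor C_10 = 3
Want det = 0: 18 + (v - 6) * 3 = 0
  (v - 6) = -18 / 3 = -6
  v = 6 + (-6) = 0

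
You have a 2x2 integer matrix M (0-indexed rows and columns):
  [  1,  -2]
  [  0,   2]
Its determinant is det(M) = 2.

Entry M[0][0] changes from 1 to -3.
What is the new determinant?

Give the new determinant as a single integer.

Answer: -6

Derivation:
det is linear in row 0: changing M[0][0] by delta changes det by delta * cofactor(0,0).
Cofactor C_00 = (-1)^(0+0) * minor(0,0) = 2
Entry delta = -3 - 1 = -4
Det delta = -4 * 2 = -8
New det = 2 + -8 = -6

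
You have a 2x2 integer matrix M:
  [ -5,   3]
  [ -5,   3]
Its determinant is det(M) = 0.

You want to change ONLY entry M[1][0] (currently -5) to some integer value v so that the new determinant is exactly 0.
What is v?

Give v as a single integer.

Answer: -5

Derivation:
det is linear in entry M[1][0]: det = old_det + (v - -5) * C_10
Cofactor C_10 = -3
Want det = 0: 0 + (v - -5) * -3 = 0
  (v - -5) = 0 / -3 = 0
  v = -5 + (0) = -5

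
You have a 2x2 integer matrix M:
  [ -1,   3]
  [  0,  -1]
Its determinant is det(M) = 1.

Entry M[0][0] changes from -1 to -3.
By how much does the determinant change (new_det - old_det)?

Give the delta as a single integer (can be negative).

Cofactor C_00 = -1
Entry delta = -3 - -1 = -2
Det delta = entry_delta * cofactor = -2 * -1 = 2

Answer: 2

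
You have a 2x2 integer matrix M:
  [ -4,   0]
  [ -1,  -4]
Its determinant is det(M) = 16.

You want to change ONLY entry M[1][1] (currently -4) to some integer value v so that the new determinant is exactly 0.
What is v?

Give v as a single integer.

Answer: 0

Derivation:
det is linear in entry M[1][1]: det = old_det + (v - -4) * C_11
Cofactor C_11 = -4
Want det = 0: 16 + (v - -4) * -4 = 0
  (v - -4) = -16 / -4 = 4
  v = -4 + (4) = 0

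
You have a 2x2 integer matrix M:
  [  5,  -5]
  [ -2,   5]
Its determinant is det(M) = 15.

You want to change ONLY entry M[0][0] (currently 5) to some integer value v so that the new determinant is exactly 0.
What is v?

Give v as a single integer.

det is linear in entry M[0][0]: det = old_det + (v - 5) * C_00
Cofactor C_00 = 5
Want det = 0: 15 + (v - 5) * 5 = 0
  (v - 5) = -15 / 5 = -3
  v = 5 + (-3) = 2

Answer: 2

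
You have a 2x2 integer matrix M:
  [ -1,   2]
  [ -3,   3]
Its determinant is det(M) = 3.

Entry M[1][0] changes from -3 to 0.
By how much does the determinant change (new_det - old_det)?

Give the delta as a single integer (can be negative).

Answer: -6

Derivation:
Cofactor C_10 = -2
Entry delta = 0 - -3 = 3
Det delta = entry_delta * cofactor = 3 * -2 = -6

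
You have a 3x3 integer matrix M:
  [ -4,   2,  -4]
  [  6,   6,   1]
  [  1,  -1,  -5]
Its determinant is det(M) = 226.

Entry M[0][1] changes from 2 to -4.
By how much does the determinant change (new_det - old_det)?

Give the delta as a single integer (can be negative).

Answer: -186

Derivation:
Cofactor C_01 = 31
Entry delta = -4 - 2 = -6
Det delta = entry_delta * cofactor = -6 * 31 = -186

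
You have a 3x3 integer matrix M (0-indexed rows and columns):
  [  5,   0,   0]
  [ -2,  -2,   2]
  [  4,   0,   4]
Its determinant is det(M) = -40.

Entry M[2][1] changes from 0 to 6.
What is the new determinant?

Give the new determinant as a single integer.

det is linear in row 2: changing M[2][1] by delta changes det by delta * cofactor(2,1).
Cofactor C_21 = (-1)^(2+1) * minor(2,1) = -10
Entry delta = 6 - 0 = 6
Det delta = 6 * -10 = -60
New det = -40 + -60 = -100

Answer: -100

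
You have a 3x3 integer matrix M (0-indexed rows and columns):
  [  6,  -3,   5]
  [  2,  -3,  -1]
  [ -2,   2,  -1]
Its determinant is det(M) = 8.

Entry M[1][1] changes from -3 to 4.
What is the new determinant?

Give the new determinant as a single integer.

Answer: 36

Derivation:
det is linear in row 1: changing M[1][1] by delta changes det by delta * cofactor(1,1).
Cofactor C_11 = (-1)^(1+1) * minor(1,1) = 4
Entry delta = 4 - -3 = 7
Det delta = 7 * 4 = 28
New det = 8 + 28 = 36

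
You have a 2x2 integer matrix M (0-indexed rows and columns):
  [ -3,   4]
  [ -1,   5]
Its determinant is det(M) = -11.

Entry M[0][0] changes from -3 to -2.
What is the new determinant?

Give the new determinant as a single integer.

det is linear in row 0: changing M[0][0] by delta changes det by delta * cofactor(0,0).
Cofactor C_00 = (-1)^(0+0) * minor(0,0) = 5
Entry delta = -2 - -3 = 1
Det delta = 1 * 5 = 5
New det = -11 + 5 = -6

Answer: -6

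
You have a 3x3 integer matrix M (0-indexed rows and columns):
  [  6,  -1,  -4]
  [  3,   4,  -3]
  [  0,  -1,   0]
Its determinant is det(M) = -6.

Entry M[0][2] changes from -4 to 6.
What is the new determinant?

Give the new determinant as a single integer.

det is linear in row 0: changing M[0][2] by delta changes det by delta * cofactor(0,2).
Cofactor C_02 = (-1)^(0+2) * minor(0,2) = -3
Entry delta = 6 - -4 = 10
Det delta = 10 * -3 = -30
New det = -6 + -30 = -36

Answer: -36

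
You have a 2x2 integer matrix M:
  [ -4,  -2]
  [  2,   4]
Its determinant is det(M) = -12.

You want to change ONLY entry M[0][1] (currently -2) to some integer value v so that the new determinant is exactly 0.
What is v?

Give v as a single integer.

Answer: -8

Derivation:
det is linear in entry M[0][1]: det = old_det + (v - -2) * C_01
Cofactor C_01 = -2
Want det = 0: -12 + (v - -2) * -2 = 0
  (v - -2) = 12 / -2 = -6
  v = -2 + (-6) = -8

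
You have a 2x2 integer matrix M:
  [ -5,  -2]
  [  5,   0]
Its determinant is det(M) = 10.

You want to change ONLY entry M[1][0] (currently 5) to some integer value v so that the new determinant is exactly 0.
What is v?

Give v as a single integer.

Answer: 0

Derivation:
det is linear in entry M[1][0]: det = old_det + (v - 5) * C_10
Cofactor C_10 = 2
Want det = 0: 10 + (v - 5) * 2 = 0
  (v - 5) = -10 / 2 = -5
  v = 5 + (-5) = 0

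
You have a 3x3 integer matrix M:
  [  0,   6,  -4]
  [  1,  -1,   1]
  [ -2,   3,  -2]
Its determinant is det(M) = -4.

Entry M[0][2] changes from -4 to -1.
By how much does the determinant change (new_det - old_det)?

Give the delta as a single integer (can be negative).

Cofactor C_02 = 1
Entry delta = -1 - -4 = 3
Det delta = entry_delta * cofactor = 3 * 1 = 3

Answer: 3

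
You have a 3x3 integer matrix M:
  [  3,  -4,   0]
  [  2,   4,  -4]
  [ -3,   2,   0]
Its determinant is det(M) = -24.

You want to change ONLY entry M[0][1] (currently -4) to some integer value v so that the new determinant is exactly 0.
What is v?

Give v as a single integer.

det is linear in entry M[0][1]: det = old_det + (v - -4) * C_01
Cofactor C_01 = 12
Want det = 0: -24 + (v - -4) * 12 = 0
  (v - -4) = 24 / 12 = 2
  v = -4 + (2) = -2

Answer: -2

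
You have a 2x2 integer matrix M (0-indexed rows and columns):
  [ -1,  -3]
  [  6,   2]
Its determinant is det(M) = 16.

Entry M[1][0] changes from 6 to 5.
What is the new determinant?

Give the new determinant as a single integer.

det is linear in row 1: changing M[1][0] by delta changes det by delta * cofactor(1,0).
Cofactor C_10 = (-1)^(1+0) * minor(1,0) = 3
Entry delta = 5 - 6 = -1
Det delta = -1 * 3 = -3
New det = 16 + -3 = 13

Answer: 13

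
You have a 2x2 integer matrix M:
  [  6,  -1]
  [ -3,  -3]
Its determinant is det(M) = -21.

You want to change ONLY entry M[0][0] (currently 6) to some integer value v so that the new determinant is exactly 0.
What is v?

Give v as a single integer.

det is linear in entry M[0][0]: det = old_det + (v - 6) * C_00
Cofactor C_00 = -3
Want det = 0: -21 + (v - 6) * -3 = 0
  (v - 6) = 21 / -3 = -7
  v = 6 + (-7) = -1

Answer: -1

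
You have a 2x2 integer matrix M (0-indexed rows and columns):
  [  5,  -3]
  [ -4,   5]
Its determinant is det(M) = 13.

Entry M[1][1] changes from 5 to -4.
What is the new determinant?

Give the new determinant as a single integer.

Answer: -32

Derivation:
det is linear in row 1: changing M[1][1] by delta changes det by delta * cofactor(1,1).
Cofactor C_11 = (-1)^(1+1) * minor(1,1) = 5
Entry delta = -4 - 5 = -9
Det delta = -9 * 5 = -45
New det = 13 + -45 = -32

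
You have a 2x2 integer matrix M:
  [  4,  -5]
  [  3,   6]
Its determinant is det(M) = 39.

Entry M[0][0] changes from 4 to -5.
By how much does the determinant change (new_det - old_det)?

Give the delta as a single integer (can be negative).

Cofactor C_00 = 6
Entry delta = -5 - 4 = -9
Det delta = entry_delta * cofactor = -9 * 6 = -54

Answer: -54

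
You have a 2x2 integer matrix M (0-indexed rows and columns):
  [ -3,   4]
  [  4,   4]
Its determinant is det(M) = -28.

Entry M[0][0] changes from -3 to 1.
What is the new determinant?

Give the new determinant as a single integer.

det is linear in row 0: changing M[0][0] by delta changes det by delta * cofactor(0,0).
Cofactor C_00 = (-1)^(0+0) * minor(0,0) = 4
Entry delta = 1 - -3 = 4
Det delta = 4 * 4 = 16
New det = -28 + 16 = -12

Answer: -12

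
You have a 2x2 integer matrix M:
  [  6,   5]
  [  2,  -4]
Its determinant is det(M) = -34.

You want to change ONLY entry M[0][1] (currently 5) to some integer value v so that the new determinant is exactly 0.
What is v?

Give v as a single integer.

det is linear in entry M[0][1]: det = old_det + (v - 5) * C_01
Cofactor C_01 = -2
Want det = 0: -34 + (v - 5) * -2 = 0
  (v - 5) = 34 / -2 = -17
  v = 5 + (-17) = -12

Answer: -12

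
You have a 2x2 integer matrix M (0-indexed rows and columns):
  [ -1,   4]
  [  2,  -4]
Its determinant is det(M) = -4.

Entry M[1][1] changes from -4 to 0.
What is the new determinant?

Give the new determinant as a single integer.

det is linear in row 1: changing M[1][1] by delta changes det by delta * cofactor(1,1).
Cofactor C_11 = (-1)^(1+1) * minor(1,1) = -1
Entry delta = 0 - -4 = 4
Det delta = 4 * -1 = -4
New det = -4 + -4 = -8

Answer: -8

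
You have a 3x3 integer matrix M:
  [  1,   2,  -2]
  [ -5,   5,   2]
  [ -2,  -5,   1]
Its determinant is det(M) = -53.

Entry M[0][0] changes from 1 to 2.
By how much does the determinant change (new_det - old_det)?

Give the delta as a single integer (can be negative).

Cofactor C_00 = 15
Entry delta = 2 - 1 = 1
Det delta = entry_delta * cofactor = 1 * 15 = 15

Answer: 15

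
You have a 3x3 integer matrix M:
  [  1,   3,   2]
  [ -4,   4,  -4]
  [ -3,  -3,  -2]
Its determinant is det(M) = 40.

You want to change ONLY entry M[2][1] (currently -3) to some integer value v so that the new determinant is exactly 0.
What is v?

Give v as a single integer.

det is linear in entry M[2][1]: det = old_det + (v - -3) * C_21
Cofactor C_21 = -4
Want det = 0: 40 + (v - -3) * -4 = 0
  (v - -3) = -40 / -4 = 10
  v = -3 + (10) = 7

Answer: 7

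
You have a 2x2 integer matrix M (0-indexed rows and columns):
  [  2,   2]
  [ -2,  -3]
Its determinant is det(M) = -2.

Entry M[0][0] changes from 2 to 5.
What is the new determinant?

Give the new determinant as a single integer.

det is linear in row 0: changing M[0][0] by delta changes det by delta * cofactor(0,0).
Cofactor C_00 = (-1)^(0+0) * minor(0,0) = -3
Entry delta = 5 - 2 = 3
Det delta = 3 * -3 = -9
New det = -2 + -9 = -11

Answer: -11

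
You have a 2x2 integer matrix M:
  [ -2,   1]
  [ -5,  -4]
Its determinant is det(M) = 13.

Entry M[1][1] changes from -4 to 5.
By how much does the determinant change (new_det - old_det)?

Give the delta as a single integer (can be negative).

Cofactor C_11 = -2
Entry delta = 5 - -4 = 9
Det delta = entry_delta * cofactor = 9 * -2 = -18

Answer: -18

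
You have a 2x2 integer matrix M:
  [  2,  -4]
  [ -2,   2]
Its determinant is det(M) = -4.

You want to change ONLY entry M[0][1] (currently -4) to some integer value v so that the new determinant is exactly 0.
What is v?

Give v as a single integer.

det is linear in entry M[0][1]: det = old_det + (v - -4) * C_01
Cofactor C_01 = 2
Want det = 0: -4 + (v - -4) * 2 = 0
  (v - -4) = 4 / 2 = 2
  v = -4 + (2) = -2

Answer: -2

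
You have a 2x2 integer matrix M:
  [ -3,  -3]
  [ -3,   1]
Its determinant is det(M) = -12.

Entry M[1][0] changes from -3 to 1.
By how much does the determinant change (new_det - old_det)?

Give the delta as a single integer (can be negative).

Answer: 12

Derivation:
Cofactor C_10 = 3
Entry delta = 1 - -3 = 4
Det delta = entry_delta * cofactor = 4 * 3 = 12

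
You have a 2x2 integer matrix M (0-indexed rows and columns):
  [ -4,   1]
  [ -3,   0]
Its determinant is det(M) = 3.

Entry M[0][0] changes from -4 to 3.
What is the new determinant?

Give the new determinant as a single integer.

det is linear in row 0: changing M[0][0] by delta changes det by delta * cofactor(0,0).
Cofactor C_00 = (-1)^(0+0) * minor(0,0) = 0
Entry delta = 3 - -4 = 7
Det delta = 7 * 0 = 0
New det = 3 + 0 = 3

Answer: 3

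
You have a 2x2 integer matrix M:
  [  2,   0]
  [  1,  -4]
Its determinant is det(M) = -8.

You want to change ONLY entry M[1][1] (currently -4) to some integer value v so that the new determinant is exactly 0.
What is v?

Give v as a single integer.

det is linear in entry M[1][1]: det = old_det + (v - -4) * C_11
Cofactor C_11 = 2
Want det = 0: -8 + (v - -4) * 2 = 0
  (v - -4) = 8 / 2 = 4
  v = -4 + (4) = 0

Answer: 0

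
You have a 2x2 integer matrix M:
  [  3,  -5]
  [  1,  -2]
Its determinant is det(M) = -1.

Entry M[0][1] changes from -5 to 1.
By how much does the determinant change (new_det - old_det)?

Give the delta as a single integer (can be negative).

Cofactor C_01 = -1
Entry delta = 1 - -5 = 6
Det delta = entry_delta * cofactor = 6 * -1 = -6

Answer: -6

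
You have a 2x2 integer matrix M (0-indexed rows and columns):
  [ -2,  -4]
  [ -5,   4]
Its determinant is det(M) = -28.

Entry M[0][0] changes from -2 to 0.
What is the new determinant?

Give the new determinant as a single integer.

det is linear in row 0: changing M[0][0] by delta changes det by delta * cofactor(0,0).
Cofactor C_00 = (-1)^(0+0) * minor(0,0) = 4
Entry delta = 0 - -2 = 2
Det delta = 2 * 4 = 8
New det = -28 + 8 = -20

Answer: -20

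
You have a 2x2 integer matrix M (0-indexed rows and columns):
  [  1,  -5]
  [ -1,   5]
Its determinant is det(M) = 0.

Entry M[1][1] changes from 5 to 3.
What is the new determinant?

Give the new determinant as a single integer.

Answer: -2

Derivation:
det is linear in row 1: changing M[1][1] by delta changes det by delta * cofactor(1,1).
Cofactor C_11 = (-1)^(1+1) * minor(1,1) = 1
Entry delta = 3 - 5 = -2
Det delta = -2 * 1 = -2
New det = 0 + -2 = -2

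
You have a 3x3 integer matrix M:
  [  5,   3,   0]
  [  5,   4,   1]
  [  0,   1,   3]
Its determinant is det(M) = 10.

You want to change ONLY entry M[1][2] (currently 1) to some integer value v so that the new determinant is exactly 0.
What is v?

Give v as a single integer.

Answer: 3

Derivation:
det is linear in entry M[1][2]: det = old_det + (v - 1) * C_12
Cofactor C_12 = -5
Want det = 0: 10 + (v - 1) * -5 = 0
  (v - 1) = -10 / -5 = 2
  v = 1 + (2) = 3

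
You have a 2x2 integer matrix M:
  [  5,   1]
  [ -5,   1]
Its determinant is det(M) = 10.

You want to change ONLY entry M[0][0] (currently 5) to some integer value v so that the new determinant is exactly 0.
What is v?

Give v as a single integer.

det is linear in entry M[0][0]: det = old_det + (v - 5) * C_00
Cofactor C_00 = 1
Want det = 0: 10 + (v - 5) * 1 = 0
  (v - 5) = -10 / 1 = -10
  v = 5 + (-10) = -5

Answer: -5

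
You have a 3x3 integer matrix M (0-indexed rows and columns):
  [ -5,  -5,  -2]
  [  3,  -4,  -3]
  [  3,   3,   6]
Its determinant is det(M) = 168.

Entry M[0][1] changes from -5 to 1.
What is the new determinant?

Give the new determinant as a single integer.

Answer: 6

Derivation:
det is linear in row 0: changing M[0][1] by delta changes det by delta * cofactor(0,1).
Cofactor C_01 = (-1)^(0+1) * minor(0,1) = -27
Entry delta = 1 - -5 = 6
Det delta = 6 * -27 = -162
New det = 168 + -162 = 6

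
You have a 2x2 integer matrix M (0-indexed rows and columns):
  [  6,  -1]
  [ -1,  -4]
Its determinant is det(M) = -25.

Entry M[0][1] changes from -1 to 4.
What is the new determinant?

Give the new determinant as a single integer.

det is linear in row 0: changing M[0][1] by delta changes det by delta * cofactor(0,1).
Cofactor C_01 = (-1)^(0+1) * minor(0,1) = 1
Entry delta = 4 - -1 = 5
Det delta = 5 * 1 = 5
New det = -25 + 5 = -20

Answer: -20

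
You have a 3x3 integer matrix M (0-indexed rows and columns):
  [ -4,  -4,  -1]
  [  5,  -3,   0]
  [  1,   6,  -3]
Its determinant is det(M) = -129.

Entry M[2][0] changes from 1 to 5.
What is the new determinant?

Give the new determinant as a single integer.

det is linear in row 2: changing M[2][0] by delta changes det by delta * cofactor(2,0).
Cofactor C_20 = (-1)^(2+0) * minor(2,0) = -3
Entry delta = 5 - 1 = 4
Det delta = 4 * -3 = -12
New det = -129 + -12 = -141

Answer: -141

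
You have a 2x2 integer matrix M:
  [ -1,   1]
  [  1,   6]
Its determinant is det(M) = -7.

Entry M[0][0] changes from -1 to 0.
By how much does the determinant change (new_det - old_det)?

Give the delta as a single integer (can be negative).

Answer: 6

Derivation:
Cofactor C_00 = 6
Entry delta = 0 - -1 = 1
Det delta = entry_delta * cofactor = 1 * 6 = 6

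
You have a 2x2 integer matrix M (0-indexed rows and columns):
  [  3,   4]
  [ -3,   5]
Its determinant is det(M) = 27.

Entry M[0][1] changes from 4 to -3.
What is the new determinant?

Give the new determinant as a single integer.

det is linear in row 0: changing M[0][1] by delta changes det by delta * cofactor(0,1).
Cofactor C_01 = (-1)^(0+1) * minor(0,1) = 3
Entry delta = -3 - 4 = -7
Det delta = -7 * 3 = -21
New det = 27 + -21 = 6

Answer: 6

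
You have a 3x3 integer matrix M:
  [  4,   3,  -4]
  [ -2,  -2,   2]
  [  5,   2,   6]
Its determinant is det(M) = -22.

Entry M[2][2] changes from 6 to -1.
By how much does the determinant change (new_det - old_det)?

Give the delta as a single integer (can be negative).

Answer: 14

Derivation:
Cofactor C_22 = -2
Entry delta = -1 - 6 = -7
Det delta = entry_delta * cofactor = -7 * -2 = 14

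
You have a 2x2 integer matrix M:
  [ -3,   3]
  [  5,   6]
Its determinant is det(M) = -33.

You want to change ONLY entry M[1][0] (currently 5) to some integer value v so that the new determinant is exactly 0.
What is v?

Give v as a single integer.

det is linear in entry M[1][0]: det = old_det + (v - 5) * C_10
Cofactor C_10 = -3
Want det = 0: -33 + (v - 5) * -3 = 0
  (v - 5) = 33 / -3 = -11
  v = 5 + (-11) = -6

Answer: -6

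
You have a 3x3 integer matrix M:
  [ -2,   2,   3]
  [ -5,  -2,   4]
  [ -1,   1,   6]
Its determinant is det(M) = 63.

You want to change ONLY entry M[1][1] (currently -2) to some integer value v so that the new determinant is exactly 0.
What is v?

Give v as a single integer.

det is linear in entry M[1][1]: det = old_det + (v - -2) * C_11
Cofactor C_11 = -9
Want det = 0: 63 + (v - -2) * -9 = 0
  (v - -2) = -63 / -9 = 7
  v = -2 + (7) = 5

Answer: 5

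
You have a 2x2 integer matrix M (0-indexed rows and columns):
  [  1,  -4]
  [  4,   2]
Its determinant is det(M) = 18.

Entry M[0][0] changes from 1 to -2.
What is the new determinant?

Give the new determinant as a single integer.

det is linear in row 0: changing M[0][0] by delta changes det by delta * cofactor(0,0).
Cofactor C_00 = (-1)^(0+0) * minor(0,0) = 2
Entry delta = -2 - 1 = -3
Det delta = -3 * 2 = -6
New det = 18 + -6 = 12

Answer: 12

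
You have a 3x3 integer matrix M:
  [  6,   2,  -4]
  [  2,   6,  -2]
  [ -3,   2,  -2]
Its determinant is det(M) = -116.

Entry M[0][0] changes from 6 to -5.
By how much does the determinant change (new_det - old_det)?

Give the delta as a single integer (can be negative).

Answer: 88

Derivation:
Cofactor C_00 = -8
Entry delta = -5 - 6 = -11
Det delta = entry_delta * cofactor = -11 * -8 = 88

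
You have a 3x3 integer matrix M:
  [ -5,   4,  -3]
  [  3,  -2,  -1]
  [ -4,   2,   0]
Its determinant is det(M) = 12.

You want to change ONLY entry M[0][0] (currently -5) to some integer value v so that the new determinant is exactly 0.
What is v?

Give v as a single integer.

Answer: -11

Derivation:
det is linear in entry M[0][0]: det = old_det + (v - -5) * C_00
Cofactor C_00 = 2
Want det = 0: 12 + (v - -5) * 2 = 0
  (v - -5) = -12 / 2 = -6
  v = -5 + (-6) = -11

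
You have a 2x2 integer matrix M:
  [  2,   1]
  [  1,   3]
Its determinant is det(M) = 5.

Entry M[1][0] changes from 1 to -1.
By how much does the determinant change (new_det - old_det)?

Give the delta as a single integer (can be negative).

Cofactor C_10 = -1
Entry delta = -1 - 1 = -2
Det delta = entry_delta * cofactor = -2 * -1 = 2

Answer: 2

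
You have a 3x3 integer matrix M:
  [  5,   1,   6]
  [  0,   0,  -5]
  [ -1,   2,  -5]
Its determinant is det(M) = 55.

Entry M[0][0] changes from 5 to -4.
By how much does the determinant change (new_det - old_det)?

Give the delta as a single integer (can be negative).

Answer: -90

Derivation:
Cofactor C_00 = 10
Entry delta = -4 - 5 = -9
Det delta = entry_delta * cofactor = -9 * 10 = -90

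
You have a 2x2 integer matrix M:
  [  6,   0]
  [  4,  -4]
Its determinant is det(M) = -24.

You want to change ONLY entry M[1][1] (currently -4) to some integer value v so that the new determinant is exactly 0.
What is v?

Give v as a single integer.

det is linear in entry M[1][1]: det = old_det + (v - -4) * C_11
Cofactor C_11 = 6
Want det = 0: -24 + (v - -4) * 6 = 0
  (v - -4) = 24 / 6 = 4
  v = -4 + (4) = 0

Answer: 0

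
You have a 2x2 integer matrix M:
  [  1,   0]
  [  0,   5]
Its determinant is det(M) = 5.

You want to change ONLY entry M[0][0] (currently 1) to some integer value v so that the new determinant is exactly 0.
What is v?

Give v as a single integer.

det is linear in entry M[0][0]: det = old_det + (v - 1) * C_00
Cofactor C_00 = 5
Want det = 0: 5 + (v - 1) * 5 = 0
  (v - 1) = -5 / 5 = -1
  v = 1 + (-1) = 0

Answer: 0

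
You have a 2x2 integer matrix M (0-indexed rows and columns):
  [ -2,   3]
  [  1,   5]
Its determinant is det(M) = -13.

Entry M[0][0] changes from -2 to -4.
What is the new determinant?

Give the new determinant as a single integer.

Answer: -23

Derivation:
det is linear in row 0: changing M[0][0] by delta changes det by delta * cofactor(0,0).
Cofactor C_00 = (-1)^(0+0) * minor(0,0) = 5
Entry delta = -4 - -2 = -2
Det delta = -2 * 5 = -10
New det = -13 + -10 = -23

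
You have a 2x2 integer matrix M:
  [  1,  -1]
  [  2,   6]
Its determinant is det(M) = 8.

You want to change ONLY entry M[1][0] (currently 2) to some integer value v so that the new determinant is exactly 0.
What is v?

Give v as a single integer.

det is linear in entry M[1][0]: det = old_det + (v - 2) * C_10
Cofactor C_10 = 1
Want det = 0: 8 + (v - 2) * 1 = 0
  (v - 2) = -8 / 1 = -8
  v = 2 + (-8) = -6

Answer: -6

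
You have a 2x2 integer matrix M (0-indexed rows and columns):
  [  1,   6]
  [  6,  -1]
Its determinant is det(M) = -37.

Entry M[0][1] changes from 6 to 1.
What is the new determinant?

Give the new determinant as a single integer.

det is linear in row 0: changing M[0][1] by delta changes det by delta * cofactor(0,1).
Cofactor C_01 = (-1)^(0+1) * minor(0,1) = -6
Entry delta = 1 - 6 = -5
Det delta = -5 * -6 = 30
New det = -37 + 30 = -7

Answer: -7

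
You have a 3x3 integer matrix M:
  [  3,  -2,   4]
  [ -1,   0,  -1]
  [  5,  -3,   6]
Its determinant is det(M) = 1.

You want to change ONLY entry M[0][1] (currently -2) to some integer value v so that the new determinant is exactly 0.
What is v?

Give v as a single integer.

det is linear in entry M[0][1]: det = old_det + (v - -2) * C_01
Cofactor C_01 = 1
Want det = 0: 1 + (v - -2) * 1 = 0
  (v - -2) = -1 / 1 = -1
  v = -2 + (-1) = -3

Answer: -3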